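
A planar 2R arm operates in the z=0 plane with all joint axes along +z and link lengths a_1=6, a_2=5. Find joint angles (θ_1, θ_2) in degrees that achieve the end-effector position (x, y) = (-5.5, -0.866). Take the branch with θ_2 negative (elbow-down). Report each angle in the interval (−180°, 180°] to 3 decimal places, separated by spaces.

-120.000 -120.000

cos θ_2 = (31.0000−6²−5²)/(2·6·5) = -0.5000; θ_2 = -120.0000° (elbow-down)
β = atan2(-0.8660,-5.5000) = -171.0520°; ψ = atan2(-4.3301,3.5000) = -51.0517°
θ_1 = β − ψ = -120.0002°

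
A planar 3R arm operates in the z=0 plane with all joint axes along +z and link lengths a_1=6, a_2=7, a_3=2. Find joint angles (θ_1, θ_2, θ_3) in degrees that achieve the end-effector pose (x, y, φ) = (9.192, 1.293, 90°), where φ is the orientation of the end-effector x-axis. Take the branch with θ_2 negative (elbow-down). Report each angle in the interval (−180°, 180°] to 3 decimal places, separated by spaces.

wrist centre = target − a_3·(cos φ, sin φ) = (9.1920, -0.7070)
cos θ_2 = (84.9927−6²−7²)/(2·6·7) = -0.0001; θ_2 = -90.0050° (elbow-down)
β = atan2(-0.7070,9.1920) = -4.3982°; ψ = atan2(-7.0000,5.9994) = -49.4016°
θ_1 = β − ψ = 45.0033°
θ_3 = φ − θ_1 − θ_2 = 135.0016° (wrapped to (-180°,180°])

45.003 -90.005 135.002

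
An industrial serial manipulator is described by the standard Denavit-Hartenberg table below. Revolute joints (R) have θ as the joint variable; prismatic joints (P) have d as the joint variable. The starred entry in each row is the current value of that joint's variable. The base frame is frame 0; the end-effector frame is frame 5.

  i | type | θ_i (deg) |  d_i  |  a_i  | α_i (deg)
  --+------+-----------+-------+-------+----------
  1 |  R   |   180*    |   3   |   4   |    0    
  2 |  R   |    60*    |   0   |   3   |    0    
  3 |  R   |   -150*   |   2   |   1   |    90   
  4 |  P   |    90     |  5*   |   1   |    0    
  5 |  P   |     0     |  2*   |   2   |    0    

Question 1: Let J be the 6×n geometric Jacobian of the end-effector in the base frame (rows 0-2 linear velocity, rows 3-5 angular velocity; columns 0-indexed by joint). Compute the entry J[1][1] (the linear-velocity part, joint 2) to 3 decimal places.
5.500

axis z_1 = (0.0000,0.0000,1.0000); lever o_n−o_1 = (5.5000,-1.5981,5.0000)
cross product → J_v[:, 1] = (1.5981,5.5000,-0.0000)
J_ω[:, 1] = z_1
entry J[1][1] = 5.5000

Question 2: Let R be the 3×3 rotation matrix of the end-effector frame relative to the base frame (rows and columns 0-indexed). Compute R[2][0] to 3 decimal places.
End-effector x-axis (col 0 of R) = (-0.0000,0.0000,1.0000)
R[2][0] = 1.0000

1.000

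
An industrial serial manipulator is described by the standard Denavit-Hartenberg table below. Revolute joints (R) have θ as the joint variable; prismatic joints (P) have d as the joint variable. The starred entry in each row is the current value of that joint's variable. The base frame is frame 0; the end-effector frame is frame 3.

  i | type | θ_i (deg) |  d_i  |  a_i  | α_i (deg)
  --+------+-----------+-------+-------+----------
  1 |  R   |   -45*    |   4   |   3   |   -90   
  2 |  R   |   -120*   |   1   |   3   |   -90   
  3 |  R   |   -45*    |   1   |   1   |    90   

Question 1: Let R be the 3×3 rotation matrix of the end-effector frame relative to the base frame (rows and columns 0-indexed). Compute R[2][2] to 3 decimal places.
-0.612

End-effector z-axis (col 2 of R) = (0.7500,0.2500,-0.6124)
R[2][2] = -0.6124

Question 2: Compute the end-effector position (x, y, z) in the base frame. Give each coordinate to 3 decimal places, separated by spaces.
after link 1: o_1 = (2.1213, -2.1213, 4.0000)
after link 2: o_2 = (1.7678, -0.3536, 6.5981)
after link 3: o_3 = (2.6301, -0.2159, 7.7104)

2.630 -0.216 7.710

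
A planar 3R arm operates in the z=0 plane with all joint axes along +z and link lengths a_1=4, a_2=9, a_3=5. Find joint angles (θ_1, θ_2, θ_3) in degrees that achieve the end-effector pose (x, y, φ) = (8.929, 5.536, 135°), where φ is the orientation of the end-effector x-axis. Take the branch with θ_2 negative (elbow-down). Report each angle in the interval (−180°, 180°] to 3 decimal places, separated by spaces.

wrist centre = target − a_3·(cos φ, sin φ) = (12.4645, 2.0005)
cos θ_2 = (159.3665−4²−9²)/(2·4·9) = 0.8662; θ_2 = -29.9799° (elbow-down)
β = atan2(2.0005,12.4645) = 9.1178°; ψ = atan2(-4.4973,11.7958) = -20.8698°
θ_1 = β − ψ = 29.9876°
θ_3 = φ − θ_1 − θ_2 = 134.9923° (wrapped to (-180°,180°])

29.988 -29.980 134.992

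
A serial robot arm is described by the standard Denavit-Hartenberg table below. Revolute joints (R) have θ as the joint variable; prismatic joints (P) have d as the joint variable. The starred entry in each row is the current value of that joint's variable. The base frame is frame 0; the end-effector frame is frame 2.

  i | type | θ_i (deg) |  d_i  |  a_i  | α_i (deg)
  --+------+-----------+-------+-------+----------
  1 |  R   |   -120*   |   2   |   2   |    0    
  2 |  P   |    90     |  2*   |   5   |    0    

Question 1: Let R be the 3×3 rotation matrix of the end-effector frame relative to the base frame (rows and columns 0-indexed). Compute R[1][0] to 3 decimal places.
End-effector x-axis (col 0 of R) = (0.8660,-0.5000,0.0000)
R[1][0] = -0.5000

-0.500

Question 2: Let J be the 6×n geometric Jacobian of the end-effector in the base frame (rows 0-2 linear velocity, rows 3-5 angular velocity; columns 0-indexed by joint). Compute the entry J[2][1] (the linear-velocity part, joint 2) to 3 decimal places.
prismatic axis z_1 = (0.0000,0.0000,1.0000)
J_v[:, 1] = z_1; J_ω[:, 1] = (0,0,0)
entry J[2][1] = 1.0000

1.000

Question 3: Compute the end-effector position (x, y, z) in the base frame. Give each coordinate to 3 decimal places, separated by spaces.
3.330 -4.232 4.000

after link 1: o_1 = (-1.0000, -1.7321, 2.0000)
after link 2: o_2 = (3.3301, -4.2321, 4.0000)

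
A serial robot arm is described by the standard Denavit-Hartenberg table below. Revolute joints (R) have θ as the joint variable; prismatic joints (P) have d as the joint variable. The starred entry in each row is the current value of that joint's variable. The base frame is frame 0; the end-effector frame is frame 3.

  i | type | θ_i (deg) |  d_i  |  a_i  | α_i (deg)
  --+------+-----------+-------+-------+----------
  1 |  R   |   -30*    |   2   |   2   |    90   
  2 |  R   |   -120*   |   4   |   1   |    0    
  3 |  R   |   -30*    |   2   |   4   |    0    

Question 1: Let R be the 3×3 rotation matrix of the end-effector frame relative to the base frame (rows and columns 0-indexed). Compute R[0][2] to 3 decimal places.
-0.500

End-effector z-axis (col 2 of R) = (-0.5000,-0.8660,0.0000)
R[0][2] = -0.5000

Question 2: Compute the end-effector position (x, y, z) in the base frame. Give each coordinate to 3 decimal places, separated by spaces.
-4.701 -4.214 -0.866

after link 1: o_1 = (1.7321, -1.0000, 2.0000)
after link 2: o_2 = (-0.7010, -4.2141, 1.1340)
after link 3: o_3 = (-4.7010, -4.2141, -0.8660)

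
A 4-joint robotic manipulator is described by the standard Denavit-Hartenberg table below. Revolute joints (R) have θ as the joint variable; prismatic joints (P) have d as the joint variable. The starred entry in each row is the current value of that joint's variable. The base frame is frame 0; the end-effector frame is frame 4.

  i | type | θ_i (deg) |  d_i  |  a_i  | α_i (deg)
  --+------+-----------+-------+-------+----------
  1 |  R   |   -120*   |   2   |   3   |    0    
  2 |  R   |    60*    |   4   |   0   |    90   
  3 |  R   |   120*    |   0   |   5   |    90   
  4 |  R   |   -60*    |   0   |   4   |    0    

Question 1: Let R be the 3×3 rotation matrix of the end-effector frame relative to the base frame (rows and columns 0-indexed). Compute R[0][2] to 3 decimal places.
0.433

End-effector z-axis (col 2 of R) = (0.4330,-0.7500,0.5000)
R[0][2] = 0.4330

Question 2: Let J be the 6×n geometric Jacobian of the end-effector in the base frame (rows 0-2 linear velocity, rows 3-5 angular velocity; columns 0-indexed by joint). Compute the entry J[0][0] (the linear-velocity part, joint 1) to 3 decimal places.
axis z_0 = ẑ; lever o_n−o_0 = (-0.2500,2.1651,12.0622)
cross product → J_v[:, 0] = (-2.1651,-0.2500,0.0000)
J_ω[:, 0] = z_0
entry J[0][0] = -2.1651

-2.165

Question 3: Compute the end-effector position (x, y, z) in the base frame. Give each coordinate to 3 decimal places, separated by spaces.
-0.250 2.165 12.062

after link 1: o_1 = (-1.5000, -2.5981, 2.0000)
after link 2: o_2 = (-1.5000, -2.5981, 6.0000)
after link 3: o_3 = (-2.7500, -0.4330, 10.3301)
after link 4: o_4 = (-0.2500, 2.1651, 12.0622)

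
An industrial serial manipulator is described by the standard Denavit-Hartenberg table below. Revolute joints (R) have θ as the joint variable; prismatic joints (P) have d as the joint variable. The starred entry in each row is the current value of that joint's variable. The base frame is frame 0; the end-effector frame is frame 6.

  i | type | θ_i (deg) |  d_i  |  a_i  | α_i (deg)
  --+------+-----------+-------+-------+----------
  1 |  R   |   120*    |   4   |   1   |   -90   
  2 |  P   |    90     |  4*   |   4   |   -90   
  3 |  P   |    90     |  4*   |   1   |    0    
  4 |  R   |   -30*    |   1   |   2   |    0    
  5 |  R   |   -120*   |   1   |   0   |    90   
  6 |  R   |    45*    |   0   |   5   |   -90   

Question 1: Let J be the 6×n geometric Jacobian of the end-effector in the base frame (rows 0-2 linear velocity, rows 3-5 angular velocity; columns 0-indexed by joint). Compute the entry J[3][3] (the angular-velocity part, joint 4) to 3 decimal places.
axis z_3 = (0.5000,-0.8660,-0.0000); lever o_n−o_3 = (1.6161,-5.4588,-2.7678)
cross product → J_v[:, 3] = (2.3970,1.3839,-1.3298)
J_ω[:, 3] = z_3
entry J[3][3] = 0.5000

0.500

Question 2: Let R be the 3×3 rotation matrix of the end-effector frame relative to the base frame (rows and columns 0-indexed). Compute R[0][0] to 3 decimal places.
-0.177

End-effector x-axis (col 0 of R) = (-0.1768,-0.9186,-0.3536)
R[0][0] = -0.1768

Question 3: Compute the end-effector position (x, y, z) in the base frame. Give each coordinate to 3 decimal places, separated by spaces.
after link 1: o_1 = (-0.5000, 0.8660, 4.0000)
after link 2: o_2 = (-3.9641, -1.1340, 0.0000)
after link 3: o_3 = (-1.0981, -4.0981, -0.0000)
after link 4: o_4 = (0.9019, -4.0981, -1.0000)
after link 5: o_5 = (1.4019, -4.9641, -1.0000)
after link 6: o_6 = (0.5180, -9.5569, -2.7678)

0.518 -9.557 -2.768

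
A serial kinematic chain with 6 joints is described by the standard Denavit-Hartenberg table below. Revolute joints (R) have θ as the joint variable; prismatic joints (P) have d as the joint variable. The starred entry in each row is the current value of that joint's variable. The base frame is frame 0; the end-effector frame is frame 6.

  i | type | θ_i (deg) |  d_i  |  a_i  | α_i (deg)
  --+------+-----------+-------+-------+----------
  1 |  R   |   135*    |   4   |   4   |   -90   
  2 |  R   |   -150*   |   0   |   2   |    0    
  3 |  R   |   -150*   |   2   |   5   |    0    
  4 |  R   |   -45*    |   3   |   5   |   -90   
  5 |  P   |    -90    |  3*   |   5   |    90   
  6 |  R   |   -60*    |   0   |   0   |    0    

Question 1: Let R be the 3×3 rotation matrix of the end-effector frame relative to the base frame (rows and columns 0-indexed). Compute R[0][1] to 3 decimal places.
End-effector y-axis (col 1 of R) = (-0.5209,-0.7039,-0.4830)
R[0][1] = -0.5209

-0.521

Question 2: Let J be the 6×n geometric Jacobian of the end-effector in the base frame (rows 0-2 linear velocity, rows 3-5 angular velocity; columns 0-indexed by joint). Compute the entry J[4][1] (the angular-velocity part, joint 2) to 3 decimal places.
-0.707

axis z_1 = (-0.7071,-0.7071,0.0000); lever o_n−o_1 = (-10.4801,-3.6620,-7.5220)
cross product → J_v[:, 1] = (5.3189,-5.3189,-4.8211)
J_ω[:, 1] = z_1
entry J[4][1] = -0.7071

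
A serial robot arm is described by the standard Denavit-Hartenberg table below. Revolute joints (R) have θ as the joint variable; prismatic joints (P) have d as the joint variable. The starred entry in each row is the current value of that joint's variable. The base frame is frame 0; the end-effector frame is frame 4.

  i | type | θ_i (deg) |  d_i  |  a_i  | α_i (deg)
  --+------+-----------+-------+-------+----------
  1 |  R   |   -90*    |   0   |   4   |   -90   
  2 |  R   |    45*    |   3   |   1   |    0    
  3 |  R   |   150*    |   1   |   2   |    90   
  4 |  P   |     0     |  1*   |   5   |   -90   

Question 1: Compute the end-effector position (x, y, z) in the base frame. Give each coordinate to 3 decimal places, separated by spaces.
4.000 2.313 0.139

after link 1: o_1 = (0.0000, -4.0000, 0.0000)
after link 2: o_2 = (3.0000, -4.7071, -0.7071)
after link 3: o_3 = (4.0000, -2.7753, -0.1895)
after link 4: o_4 = (4.0000, 2.3132, 0.1387)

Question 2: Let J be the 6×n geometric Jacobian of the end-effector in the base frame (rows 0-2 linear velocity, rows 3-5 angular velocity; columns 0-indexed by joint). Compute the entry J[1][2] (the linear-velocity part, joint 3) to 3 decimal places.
-0.846

axis z_2 = (1.0000,0.0000,0.0000); lever o_n−o_2 = (1.0000,7.0203,0.8458)
cross product → J_v[:, 2] = (-0.0000,-0.8458,7.0203)
J_ω[:, 2] = z_2
entry J[1][2] = -0.8458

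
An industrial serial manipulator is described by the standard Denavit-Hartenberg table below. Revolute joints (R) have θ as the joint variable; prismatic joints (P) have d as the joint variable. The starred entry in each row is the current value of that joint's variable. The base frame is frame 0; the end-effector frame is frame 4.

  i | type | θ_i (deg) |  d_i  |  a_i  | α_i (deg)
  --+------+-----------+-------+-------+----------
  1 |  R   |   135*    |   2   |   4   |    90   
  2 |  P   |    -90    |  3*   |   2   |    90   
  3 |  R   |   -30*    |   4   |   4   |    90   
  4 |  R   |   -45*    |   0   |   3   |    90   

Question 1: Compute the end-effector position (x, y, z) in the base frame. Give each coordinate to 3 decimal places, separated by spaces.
-1.543 1.457 -5.301

after link 1: o_1 = (-2.8284, 2.8284, 2.0000)
after link 2: o_2 = (-0.7071, 4.9497, 0.0000)
after link 3: o_3 = (0.7071, 0.7071, -3.4641)
after link 4: o_4 = (-1.5429, 1.4571, -5.3012)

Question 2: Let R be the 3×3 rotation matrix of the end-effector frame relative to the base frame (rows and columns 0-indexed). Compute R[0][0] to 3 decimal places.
-0.750

End-effector x-axis (col 0 of R) = (-0.7500,0.2500,-0.6124)
R[0][0] = -0.7500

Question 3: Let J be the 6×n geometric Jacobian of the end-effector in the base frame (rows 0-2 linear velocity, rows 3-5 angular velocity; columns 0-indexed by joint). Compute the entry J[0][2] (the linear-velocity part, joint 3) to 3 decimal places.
axis z_2 = (0.7071,-0.7071,-0.0000); lever o_n−o_2 = (-0.8358,-3.4926,-5.3012)
cross product → J_v[:, 2] = (3.7485,3.7485,-3.0607)
J_ω[:, 2] = z_2
entry J[0][2] = 3.7485

3.749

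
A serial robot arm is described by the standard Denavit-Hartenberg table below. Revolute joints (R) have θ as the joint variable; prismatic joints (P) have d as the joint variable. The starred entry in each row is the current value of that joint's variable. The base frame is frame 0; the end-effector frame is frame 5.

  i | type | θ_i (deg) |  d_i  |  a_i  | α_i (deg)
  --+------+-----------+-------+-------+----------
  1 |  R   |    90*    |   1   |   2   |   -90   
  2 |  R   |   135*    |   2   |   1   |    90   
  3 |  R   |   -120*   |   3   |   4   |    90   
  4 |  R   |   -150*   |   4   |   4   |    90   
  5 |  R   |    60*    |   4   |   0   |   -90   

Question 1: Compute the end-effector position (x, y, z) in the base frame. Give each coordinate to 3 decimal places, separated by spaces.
after link 1: o_1 = (0.0000, 2.0000, 1.0000)
after link 2: o_2 = (-2.0000, 1.2929, 0.2929)
after link 3: o_3 = (1.4641, 4.8284, -0.4142)
after link 4: o_4 = (-3.5359, 4.6390, 2.2247)
after link 5: o_5 = (-5.2679, 6.3813, -0.9319)

-5.268 6.381 -0.932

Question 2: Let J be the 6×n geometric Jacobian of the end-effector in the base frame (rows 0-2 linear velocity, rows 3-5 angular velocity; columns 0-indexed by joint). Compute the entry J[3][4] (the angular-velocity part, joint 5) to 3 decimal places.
-0.433

axis z_4 = (-0.4330,0.4356,-0.7891); lever o_n−o_4 = (-1.7321,1.7424,-3.1566)
cross product → J_v[:, 4] = (0.0000,-0.0000,-0.0000)
J_ω[:, 4] = z_4
entry J[3][4] = -0.4330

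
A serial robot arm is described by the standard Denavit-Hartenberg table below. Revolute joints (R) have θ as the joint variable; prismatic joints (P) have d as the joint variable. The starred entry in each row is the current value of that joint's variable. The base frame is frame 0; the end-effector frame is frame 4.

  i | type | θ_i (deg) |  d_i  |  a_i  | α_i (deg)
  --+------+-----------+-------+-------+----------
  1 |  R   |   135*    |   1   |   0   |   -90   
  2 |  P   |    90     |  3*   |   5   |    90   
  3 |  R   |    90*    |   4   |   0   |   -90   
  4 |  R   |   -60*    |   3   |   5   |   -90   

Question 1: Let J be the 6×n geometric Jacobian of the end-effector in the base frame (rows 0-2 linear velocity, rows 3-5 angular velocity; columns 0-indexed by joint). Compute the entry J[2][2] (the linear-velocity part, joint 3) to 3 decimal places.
axis z_2 = (-0.7071,0.7071,0.0000); lever o_n−o_2 = (-7.6581,4.1225,3.0000)
cross product → J_v[:, 2] = (2.1213,2.1213,2.5000)
J_ω[:, 2] = z_2
entry J[2][2] = 2.5000

2.500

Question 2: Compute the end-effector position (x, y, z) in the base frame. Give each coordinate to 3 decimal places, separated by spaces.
-9.779 2.001 -1.000

after link 1: o_1 = (0.0000, 0.0000, 1.0000)
after link 2: o_2 = (-2.1213, -2.1213, -4.0000)
after link 3: o_3 = (-4.9497, 0.7071, -4.0000)
after link 4: o_4 = (-9.7794, 2.0012, -1.0000)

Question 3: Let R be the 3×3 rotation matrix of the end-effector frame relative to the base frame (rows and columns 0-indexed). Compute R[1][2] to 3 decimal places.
End-effector z-axis (col 2 of R) = (-0.2588,-0.9659,0.0000)
R[1][2] = -0.9659

-0.966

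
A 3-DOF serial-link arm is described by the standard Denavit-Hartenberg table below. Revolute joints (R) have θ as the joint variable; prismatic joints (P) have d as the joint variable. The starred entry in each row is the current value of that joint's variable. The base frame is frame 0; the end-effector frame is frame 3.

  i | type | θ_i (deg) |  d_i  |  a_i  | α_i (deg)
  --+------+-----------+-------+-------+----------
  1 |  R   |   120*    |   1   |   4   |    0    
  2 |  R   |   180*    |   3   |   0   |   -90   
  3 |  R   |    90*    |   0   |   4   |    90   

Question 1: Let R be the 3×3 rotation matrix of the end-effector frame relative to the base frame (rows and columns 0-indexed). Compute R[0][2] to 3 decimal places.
0.500

End-effector z-axis (col 2 of R) = (0.5000,-0.8660,0.0000)
R[0][2] = 0.5000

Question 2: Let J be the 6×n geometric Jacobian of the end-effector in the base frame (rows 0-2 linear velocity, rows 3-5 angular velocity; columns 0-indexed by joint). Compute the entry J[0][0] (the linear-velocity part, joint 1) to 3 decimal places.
-3.464

axis z_0 = ẑ; lever o_n−o_0 = (-2.0000,3.4641,0.0000)
cross product → J_v[:, 0] = (-3.4641,-2.0000,0.0000)
J_ω[:, 0] = z_0
entry J[0][0] = -3.4641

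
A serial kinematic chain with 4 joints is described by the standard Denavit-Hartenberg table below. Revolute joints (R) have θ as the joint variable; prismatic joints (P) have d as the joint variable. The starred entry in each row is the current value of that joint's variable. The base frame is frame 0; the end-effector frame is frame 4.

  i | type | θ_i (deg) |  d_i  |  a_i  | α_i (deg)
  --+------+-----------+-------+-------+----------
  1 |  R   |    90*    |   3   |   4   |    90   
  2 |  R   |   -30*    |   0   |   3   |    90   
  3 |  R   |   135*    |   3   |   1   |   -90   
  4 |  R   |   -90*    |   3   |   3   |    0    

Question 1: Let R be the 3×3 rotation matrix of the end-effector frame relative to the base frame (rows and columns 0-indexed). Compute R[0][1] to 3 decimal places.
0.707

End-effector y-axis (col 1 of R) = (0.7071,-0.6124,0.3536)
R[0][1] = 0.7071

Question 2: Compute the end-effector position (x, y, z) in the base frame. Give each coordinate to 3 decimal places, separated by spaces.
-1.414 1.149 -2.282

after link 1: o_1 = (0.0000, 4.0000, 3.0000)
after link 2: o_2 = (0.0000, 6.5981, 1.5000)
after link 3: o_3 = (0.7071, 4.4857, -0.7445)
after link 4: o_4 = (-1.4142, 1.1486, -2.2819)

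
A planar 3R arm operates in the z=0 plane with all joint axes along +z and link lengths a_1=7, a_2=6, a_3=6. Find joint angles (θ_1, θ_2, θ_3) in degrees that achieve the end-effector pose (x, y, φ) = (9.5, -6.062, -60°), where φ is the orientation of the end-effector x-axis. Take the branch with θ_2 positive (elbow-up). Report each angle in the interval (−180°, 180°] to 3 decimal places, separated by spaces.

wrist centre = target − a_3·(cos φ, sin φ) = (6.5000, -0.8658)
cos θ_2 = (42.9997−7²−6²)/(2·7·6) = -0.5000; θ_2 = 120.0002° (elbow-up)
β = atan2(-0.8658,6.5000) = -7.5875°; ψ = atan2(5.1961,4.0000) = 52.4110°
θ_1 = β − ψ = -59.9985°
θ_3 = φ − θ_1 − θ_2 = -120.0017° (wrapped to (-180°,180°])

-59.999 120.000 -120.002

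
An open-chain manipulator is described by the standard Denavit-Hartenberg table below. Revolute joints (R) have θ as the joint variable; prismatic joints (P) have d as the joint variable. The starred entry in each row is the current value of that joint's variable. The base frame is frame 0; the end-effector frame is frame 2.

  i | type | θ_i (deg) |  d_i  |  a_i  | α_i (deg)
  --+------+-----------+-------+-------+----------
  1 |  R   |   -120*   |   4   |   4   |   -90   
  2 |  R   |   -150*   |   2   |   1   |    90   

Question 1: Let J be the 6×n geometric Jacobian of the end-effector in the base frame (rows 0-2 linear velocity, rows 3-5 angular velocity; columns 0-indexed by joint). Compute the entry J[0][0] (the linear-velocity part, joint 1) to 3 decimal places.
3.714

axis z_0 = ẑ; lever o_n−o_0 = (0.1651,-3.7141,4.5000)
cross product → J_v[:, 0] = (3.7141,0.1651,-0.0000)
J_ω[:, 0] = z_0
entry J[0][0] = 3.7141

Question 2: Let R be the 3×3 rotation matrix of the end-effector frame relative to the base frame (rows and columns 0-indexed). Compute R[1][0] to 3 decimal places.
0.750

End-effector x-axis (col 0 of R) = (0.4330,0.7500,0.5000)
R[1][0] = 0.7500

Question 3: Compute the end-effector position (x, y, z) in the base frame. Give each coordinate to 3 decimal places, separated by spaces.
after link 1: o_1 = (-2.0000, -3.4641, 4.0000)
after link 2: o_2 = (0.1651, -3.7141, 4.5000)

0.165 -3.714 4.500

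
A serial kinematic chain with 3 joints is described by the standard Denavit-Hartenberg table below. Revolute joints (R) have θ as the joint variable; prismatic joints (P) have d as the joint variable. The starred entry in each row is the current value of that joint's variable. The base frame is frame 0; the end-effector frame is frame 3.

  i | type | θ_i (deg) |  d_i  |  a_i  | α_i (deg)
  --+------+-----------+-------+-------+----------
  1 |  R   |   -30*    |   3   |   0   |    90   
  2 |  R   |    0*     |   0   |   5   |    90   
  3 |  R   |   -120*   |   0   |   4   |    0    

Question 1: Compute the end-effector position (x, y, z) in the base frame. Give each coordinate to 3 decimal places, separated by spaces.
after link 1: o_1 = (0.0000, 0.0000, 3.0000)
after link 2: o_2 = (4.3301, -2.5000, 3.0000)
after link 3: o_3 = (4.3301, 1.5000, 3.0000)

4.330 1.500 3.000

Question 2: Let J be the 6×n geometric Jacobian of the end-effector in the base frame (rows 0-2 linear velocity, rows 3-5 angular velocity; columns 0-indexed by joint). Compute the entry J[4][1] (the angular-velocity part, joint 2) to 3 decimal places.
-0.866

axis z_1 = (-0.5000,-0.8660,0.0000); lever o_n−o_1 = (4.3301,1.5000,-0.0000)
cross product → J_v[:, 1] = (0.0000,0.0000,3.0000)
J_ω[:, 1] = z_1
entry J[4][1] = -0.8660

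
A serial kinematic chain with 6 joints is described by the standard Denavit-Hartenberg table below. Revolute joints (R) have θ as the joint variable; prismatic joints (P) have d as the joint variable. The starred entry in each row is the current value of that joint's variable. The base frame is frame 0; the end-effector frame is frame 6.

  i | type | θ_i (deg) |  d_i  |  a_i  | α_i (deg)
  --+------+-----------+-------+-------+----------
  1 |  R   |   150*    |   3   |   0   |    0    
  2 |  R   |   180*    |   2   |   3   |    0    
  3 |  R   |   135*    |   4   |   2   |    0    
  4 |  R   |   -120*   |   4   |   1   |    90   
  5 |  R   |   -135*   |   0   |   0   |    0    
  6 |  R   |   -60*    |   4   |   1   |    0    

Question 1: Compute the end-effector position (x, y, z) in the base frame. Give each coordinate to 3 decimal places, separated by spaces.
1.078 -3.441 13.259

after link 1: o_1 = (0.0000, 0.0000, 3.0000)
after link 2: o_2 = (2.5981, -1.5000, 5.0000)
after link 3: o_3 = (2.0804, 0.4319, 9.0000)
after link 4: o_4 = (3.0464, 0.1730, 13.0000)
after link 5: o_5 = (3.0464, 0.1730, 13.0000)
after link 6: o_6 = (1.0781, -3.4407, 13.2588)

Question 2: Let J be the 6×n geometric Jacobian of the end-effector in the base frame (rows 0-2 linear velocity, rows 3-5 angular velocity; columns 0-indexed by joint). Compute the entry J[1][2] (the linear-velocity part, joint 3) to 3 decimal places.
-1.520

axis z_2 = (0.0000,0.0000,1.0000); lever o_n−o_2 = (-1.5200,-1.9407,8.2588)
cross product → J_v[:, 2] = (1.9407,-1.5200,0.0000)
J_ω[:, 2] = z_2
entry J[1][2] = -1.5200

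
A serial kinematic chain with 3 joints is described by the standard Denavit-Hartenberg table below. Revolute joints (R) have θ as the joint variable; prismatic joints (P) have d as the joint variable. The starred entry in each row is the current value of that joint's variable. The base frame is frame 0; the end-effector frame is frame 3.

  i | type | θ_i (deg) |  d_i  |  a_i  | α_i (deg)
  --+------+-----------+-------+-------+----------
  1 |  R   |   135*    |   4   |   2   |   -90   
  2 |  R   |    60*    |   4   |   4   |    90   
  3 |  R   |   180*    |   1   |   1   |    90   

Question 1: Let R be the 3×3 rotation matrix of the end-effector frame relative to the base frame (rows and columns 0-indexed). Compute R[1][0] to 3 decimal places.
-0.354

End-effector x-axis (col 0 of R) = (0.3536,-0.3536,0.8660)
R[1][0] = -0.3536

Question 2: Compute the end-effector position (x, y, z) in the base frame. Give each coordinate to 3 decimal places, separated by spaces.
after link 1: o_1 = (-1.4142, 1.4142, 4.0000)
after link 2: o_2 = (-5.6569, 0.0000, 0.5359)
after link 3: o_3 = (-5.9157, 0.2588, 1.9019)

-5.916 0.259 1.902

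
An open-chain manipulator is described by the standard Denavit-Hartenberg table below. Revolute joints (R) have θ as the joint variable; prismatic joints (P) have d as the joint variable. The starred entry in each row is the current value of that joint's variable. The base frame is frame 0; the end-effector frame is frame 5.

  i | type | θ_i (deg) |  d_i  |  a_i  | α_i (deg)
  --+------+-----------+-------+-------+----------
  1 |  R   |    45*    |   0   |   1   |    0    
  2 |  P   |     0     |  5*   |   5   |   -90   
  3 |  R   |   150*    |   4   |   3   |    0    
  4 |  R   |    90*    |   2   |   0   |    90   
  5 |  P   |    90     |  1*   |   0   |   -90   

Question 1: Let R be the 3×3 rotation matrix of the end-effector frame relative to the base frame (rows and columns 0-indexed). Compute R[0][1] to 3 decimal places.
0.612

End-effector y-axis (col 1 of R) = (0.6124,0.6124,0.5000)
R[0][1] = 0.6124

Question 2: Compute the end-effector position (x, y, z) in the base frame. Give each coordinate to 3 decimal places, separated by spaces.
-2.449 6.036 3.000

after link 1: o_1 = (0.7071, 0.7071, 0.0000)
after link 2: o_2 = (4.2426, 4.2426, 5.0000)
after link 3: o_3 = (-0.4229, 5.2340, 3.5000)
after link 4: o_4 = (-1.8371, 6.6482, 3.5000)
after link 5: o_5 = (-2.4495, 6.0358, 3.0000)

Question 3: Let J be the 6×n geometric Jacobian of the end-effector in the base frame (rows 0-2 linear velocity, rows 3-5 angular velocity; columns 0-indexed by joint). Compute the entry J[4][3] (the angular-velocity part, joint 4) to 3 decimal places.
0.707

axis z_3 = (-0.7071,0.7071,0.0000); lever o_n−o_3 = (-2.0266,0.8018,-0.5000)
cross product → J_v[:, 3] = (-0.3536,-0.3536,0.8660)
J_ω[:, 3] = z_3
entry J[4][3] = 0.7071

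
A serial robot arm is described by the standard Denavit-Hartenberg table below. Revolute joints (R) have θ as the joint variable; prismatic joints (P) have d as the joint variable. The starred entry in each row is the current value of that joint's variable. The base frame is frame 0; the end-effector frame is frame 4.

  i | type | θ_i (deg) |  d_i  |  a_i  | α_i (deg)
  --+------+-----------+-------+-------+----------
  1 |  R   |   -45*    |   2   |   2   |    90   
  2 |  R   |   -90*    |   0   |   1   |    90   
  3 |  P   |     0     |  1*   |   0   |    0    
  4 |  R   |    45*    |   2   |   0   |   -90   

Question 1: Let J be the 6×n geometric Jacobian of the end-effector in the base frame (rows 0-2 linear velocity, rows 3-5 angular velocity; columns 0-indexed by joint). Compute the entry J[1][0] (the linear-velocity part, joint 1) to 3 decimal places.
-0.707

axis z_0 = ẑ; lever o_n−o_0 = (-0.7071,0.7071,1.0000)
cross product → J_v[:, 0] = (-0.7071,-0.7071,0.0000)
J_ω[:, 0] = z_0
entry J[1][0] = -0.7071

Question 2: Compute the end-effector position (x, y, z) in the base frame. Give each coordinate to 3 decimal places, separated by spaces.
-0.707 0.707 1.000

after link 1: o_1 = (1.4142, -1.4142, 2.0000)
after link 2: o_2 = (1.4142, -1.4142, 1.0000)
after link 3: o_3 = (0.7071, -0.7071, 1.0000)
after link 4: o_4 = (-0.7071, 0.7071, 1.0000)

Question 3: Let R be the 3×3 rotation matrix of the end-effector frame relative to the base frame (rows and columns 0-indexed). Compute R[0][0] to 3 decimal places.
-0.500

End-effector x-axis (col 0 of R) = (-0.5000,-0.5000,-0.7071)
R[0][0] = -0.5000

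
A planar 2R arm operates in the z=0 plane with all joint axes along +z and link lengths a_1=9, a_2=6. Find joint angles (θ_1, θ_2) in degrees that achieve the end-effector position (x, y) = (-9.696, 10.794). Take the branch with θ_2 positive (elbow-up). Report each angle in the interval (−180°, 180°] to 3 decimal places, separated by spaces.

119.997 30.008

cos θ_2 = (210.5229−9²−6²)/(2·9·6) = 0.8660; θ_2 = 30.0084° (elbow-up)
β = atan2(10.7940,-9.6960) = 131.9326°; ψ = atan2(3.0008,14.1957) = 11.9358°
θ_1 = β − ψ = 119.9969°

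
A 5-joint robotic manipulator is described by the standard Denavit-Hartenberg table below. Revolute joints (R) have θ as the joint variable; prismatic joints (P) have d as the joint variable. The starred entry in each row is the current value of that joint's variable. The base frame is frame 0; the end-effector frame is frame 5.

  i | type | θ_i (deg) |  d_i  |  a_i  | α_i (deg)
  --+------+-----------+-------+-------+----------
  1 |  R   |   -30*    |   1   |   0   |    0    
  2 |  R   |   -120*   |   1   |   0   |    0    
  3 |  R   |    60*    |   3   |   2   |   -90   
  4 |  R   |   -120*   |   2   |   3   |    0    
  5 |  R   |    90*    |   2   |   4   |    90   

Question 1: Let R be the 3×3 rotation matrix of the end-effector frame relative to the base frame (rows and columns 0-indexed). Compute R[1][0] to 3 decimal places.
-0.866

End-effector x-axis (col 0 of R) = (0.0000,-0.8660,0.5000)
R[1][0] = -0.8660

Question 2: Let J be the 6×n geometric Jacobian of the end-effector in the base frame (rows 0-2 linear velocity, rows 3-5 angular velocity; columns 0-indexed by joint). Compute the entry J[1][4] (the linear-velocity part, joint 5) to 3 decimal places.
-2.000

axis z_4 = (1.0000,0.0000,0.0000); lever o_n−o_4 = (2.0000,-3.4641,2.0000)
cross product → J_v[:, 4] = (0.0000,-2.0000,-3.4641)
J_ω[:, 4] = z_4
entry J[1][4] = -2.0000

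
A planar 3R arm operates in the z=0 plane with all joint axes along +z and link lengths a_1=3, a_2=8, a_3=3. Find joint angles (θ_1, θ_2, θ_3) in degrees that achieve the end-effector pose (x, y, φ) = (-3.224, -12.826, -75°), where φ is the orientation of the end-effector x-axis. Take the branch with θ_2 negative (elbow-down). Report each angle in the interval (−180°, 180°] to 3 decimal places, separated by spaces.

-90.009 -29.990 45.000

wrist centre = target − a_3·(cos φ, sin φ) = (-4.0005, -9.9282)
cos θ_2 = (114.5733−3²−8²)/(2·3·8) = 0.8661; θ_2 = -29.9904° (elbow-down)
β = atan2(-9.9282,-4.0005) = -111.9464°; ψ = atan2(-3.9988,9.9289) = -21.9370°
θ_1 = β − ψ = -90.0094°
θ_3 = φ − θ_1 − θ_2 = 44.9997° (wrapped to (-180°,180°])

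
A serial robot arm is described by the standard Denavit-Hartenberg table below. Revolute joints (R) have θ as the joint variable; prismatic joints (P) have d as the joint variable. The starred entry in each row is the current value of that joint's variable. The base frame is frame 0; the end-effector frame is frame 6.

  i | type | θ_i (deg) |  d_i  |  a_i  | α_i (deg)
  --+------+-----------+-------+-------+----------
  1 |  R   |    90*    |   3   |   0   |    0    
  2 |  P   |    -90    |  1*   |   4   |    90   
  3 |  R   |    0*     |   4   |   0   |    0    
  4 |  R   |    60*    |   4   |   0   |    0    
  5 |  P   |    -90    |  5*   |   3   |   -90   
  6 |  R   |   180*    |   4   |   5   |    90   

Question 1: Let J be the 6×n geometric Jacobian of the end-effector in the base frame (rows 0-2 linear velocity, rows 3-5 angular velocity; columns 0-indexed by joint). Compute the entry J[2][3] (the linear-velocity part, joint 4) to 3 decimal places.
0.268

axis z_3 = (0.0000,-1.0000,0.0000); lever o_n−o_3 = (0.2679,-9.0000,4.4641)
cross product → J_v[:, 3] = (-4.4641,0.0000,0.2679)
J_ω[:, 3] = z_3
entry J[2][3] = 0.2679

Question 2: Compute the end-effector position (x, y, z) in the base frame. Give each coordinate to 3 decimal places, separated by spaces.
after link 1: o_1 = (0.0000, 0.0000, 3.0000)
after link 2: o_2 = (4.0000, 0.0000, 4.0000)
after link 3: o_3 = (4.0000, -4.0000, 4.0000)
after link 4: o_4 = (4.0000, -8.0000, 4.0000)
after link 5: o_5 = (6.5981, -13.0000, 2.5000)
after link 6: o_6 = (4.2679, -13.0000, 8.4641)

4.268 -13.000 8.464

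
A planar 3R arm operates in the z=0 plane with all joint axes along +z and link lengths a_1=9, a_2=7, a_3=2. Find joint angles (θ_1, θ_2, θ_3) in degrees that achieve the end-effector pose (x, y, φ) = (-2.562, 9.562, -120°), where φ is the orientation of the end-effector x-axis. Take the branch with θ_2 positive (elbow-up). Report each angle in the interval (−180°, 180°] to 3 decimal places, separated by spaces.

59.998 90.002 89.999

wrist centre = target − a_3·(cos φ, sin φ) = (-1.5620, 11.2941)
cos θ_2 = (129.9954−9²−7²)/(2·9·7) = -0.0000; θ_2 = 90.0021° (elbow-up)
β = atan2(11.2941,-1.5620) = 97.8742°; ψ = atan2(7.0000,8.9997) = 37.8758°
θ_1 = β − ψ = 59.9985°
θ_3 = φ − θ_1 − θ_2 = 89.9995° (wrapped to (-180°,180°])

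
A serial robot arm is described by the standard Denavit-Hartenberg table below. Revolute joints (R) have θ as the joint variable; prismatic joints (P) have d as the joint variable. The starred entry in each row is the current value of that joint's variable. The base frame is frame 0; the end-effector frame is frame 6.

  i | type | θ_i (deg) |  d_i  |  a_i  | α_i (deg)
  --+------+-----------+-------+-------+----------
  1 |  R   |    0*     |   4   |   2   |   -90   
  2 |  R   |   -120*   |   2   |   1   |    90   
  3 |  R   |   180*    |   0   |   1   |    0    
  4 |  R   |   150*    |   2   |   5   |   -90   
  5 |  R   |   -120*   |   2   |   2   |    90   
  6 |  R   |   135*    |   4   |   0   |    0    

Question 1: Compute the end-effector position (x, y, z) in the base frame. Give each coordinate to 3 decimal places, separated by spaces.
after link 1: o_1 = (2.0000, 0.0000, 4.0000)
after link 2: o_2 = (1.5000, 2.0000, 4.8660)
after link 3: o_3 = (2.0000, 2.0000, 4.0000)
after link 4: o_4 = (-1.8971, -0.5000, 6.7500)
after link 5: o_5 = (-3.4641, 1.7321, 6.0000)
after link 6: o_6 = (-0.2321, 3.4641, 4.4019)

-0.232 3.464 4.402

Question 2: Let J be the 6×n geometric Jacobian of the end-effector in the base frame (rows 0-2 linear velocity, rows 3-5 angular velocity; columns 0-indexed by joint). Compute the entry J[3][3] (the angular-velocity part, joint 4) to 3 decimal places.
axis z_3 = (-0.8660,0.0000,-0.5000); lever o_n−o_3 = (-2.2321,1.4641,0.4019)
cross product → J_v[:, 3] = (0.7321,1.4641,-1.2679)
J_ω[:, 3] = z_3
entry J[3][3] = -0.8660

-0.866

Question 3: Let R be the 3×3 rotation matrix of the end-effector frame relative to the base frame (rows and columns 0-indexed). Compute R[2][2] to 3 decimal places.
End-effector z-axis (col 2 of R) = (0.8080,0.4330,-0.3995)
R[2][2] = -0.3995

-0.400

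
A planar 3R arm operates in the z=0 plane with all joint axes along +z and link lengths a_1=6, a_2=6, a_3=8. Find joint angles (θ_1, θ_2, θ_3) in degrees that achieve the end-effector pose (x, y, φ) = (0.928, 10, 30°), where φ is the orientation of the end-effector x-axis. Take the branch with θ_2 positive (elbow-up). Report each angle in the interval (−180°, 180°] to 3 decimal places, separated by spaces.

90.002 89.998 -150.000

wrist centre = target − a_3·(cos φ, sin φ) = (-6.0002, 6.0000)
cos θ_2 = (72.0024−6²−6²)/(2·6·6) = 0.0000; θ_2 = 89.9981° (elbow-up)
β = atan2(6.0000,-6.0002) = 135.0010°; ψ = atan2(6.0000,6.0002) = 44.9990°
θ_1 = β − ψ = 90.0019°
θ_3 = φ − θ_1 − θ_2 = -150.0000° (wrapped to (-180°,180°])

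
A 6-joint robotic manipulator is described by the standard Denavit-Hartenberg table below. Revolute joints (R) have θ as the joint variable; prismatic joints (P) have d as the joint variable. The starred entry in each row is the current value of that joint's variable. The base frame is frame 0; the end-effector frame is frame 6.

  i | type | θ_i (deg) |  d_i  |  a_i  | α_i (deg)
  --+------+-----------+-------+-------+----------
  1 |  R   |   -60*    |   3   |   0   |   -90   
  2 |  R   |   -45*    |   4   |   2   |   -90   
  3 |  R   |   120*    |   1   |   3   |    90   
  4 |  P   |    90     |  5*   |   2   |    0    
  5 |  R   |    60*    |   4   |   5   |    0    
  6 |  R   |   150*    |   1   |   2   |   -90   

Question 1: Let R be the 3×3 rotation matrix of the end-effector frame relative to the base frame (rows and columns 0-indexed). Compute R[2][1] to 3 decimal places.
End-effector y-axis (col 1 of R) = (0.1268,0.7803,-0.6124)
R[2][1] = -0.6124

-0.612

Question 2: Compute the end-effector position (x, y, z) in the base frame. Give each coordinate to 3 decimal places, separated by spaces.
after link 1: o_1 = (0.0000, 0.0000, 3.0000)
after link 2: o_2 = (4.1712, 0.7753, 4.4142)
after link 3: o_3 = (1.7444, -0.2176, 2.6464)
after link 4: o_4 = (1.8174, -5.3440, 4.2941)
after link 5: o_5 = (6.2070, -9.4471, 6.5067)
after link 6: o_6 = (4.5411, -9.2936, 7.9903)

4.541 -9.294 7.990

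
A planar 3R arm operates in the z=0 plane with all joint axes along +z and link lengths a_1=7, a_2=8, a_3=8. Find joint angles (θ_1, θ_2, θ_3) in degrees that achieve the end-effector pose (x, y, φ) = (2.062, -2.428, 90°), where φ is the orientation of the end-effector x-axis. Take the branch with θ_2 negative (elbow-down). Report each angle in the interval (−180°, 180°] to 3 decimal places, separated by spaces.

-29.999 -90.003 -149.998

wrist centre = target − a_3·(cos φ, sin φ) = (2.0620, -10.4280)
cos θ_2 = (112.9950−7²−8²)/(2·7·8) = -0.0000; θ_2 = -90.0025° (elbow-down)
β = atan2(-10.4280,2.0620) = -78.8148°; ψ = atan2(-8.0000,6.9996) = -48.8155°
θ_1 = β − ψ = -29.9993°
θ_3 = φ − θ_1 − θ_2 = -149.9982° (wrapped to (-180°,180°])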